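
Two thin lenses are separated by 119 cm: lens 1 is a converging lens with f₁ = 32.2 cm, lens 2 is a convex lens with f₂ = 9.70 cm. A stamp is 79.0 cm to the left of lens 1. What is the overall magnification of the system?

Lens 1: 1/d_i1 = 1/(32.2) − 1/(79.0) = 0.01840, so d_i1 = 54.35 cm; m₁ = −d_i1/d_o1 = -0.6880.
d_o2 = 119 − (54.35) = 64.65 cm.
Lens 2: 1/d_i2 = 1/(9.70) − 1/(64.65) = 0.08762, so d_i2 = 11.41 cm; m₂ = −d_i2/d_o2 = -0.1765.
m = m₁·m₂ = (-0.6880)(-0.1765) = +0.121.

m = +0.121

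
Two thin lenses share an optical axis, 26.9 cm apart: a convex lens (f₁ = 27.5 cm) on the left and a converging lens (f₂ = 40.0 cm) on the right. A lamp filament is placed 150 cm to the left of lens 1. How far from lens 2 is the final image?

Lens 1: 1/d_i1 = 1/f₁ − 1/d_o1 = 1/(27.5) − 1/(150) = 0.02970, so d_i1 = 33.67 cm.
The intermediate image is 33.67 cm to the right of lens 1, which lies 6.770 cm to the right of lens 2 — a virtual object — so d_o2 = −6.770 cm.
Lens 2: 1/d_i2 = 1/f₂ − 1/d_o2 = 1/(40.0) − 1/(-6.770) = 0.1727, so d_i2 = 5.79 cm.
The final image is real, 5.79 cm to the right of lens 2 (overall magnification ≈ -0.19).

5.79 cm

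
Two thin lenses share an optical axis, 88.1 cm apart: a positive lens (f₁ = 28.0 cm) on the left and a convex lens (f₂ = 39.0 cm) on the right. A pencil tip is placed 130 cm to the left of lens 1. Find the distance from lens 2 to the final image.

152 cm

Lens 1: 1/d_i1 = 1/f₁ − 1/d_o1 = 1/(28.0) − 1/(130) = 0.02802, so d_i1 = 35.69 cm.
The intermediate image is 35.69 cm to the right of lens 1, which is 88.1 − (35.69) = 52.41 cm to the left of lens 2, so d_o2 = +52.41 cm.
Lens 2: 1/d_i2 = 1/f₂ − 1/d_o2 = 1/(39.0) − 1/(52.41) = 0.006561, so d_i2 = 152 cm.
The final image is real, 152 cm to the right of lens 2 (overall magnification ≈ 0.80).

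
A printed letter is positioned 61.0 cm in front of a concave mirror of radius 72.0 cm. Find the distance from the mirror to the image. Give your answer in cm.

f = R/2 = 72.0/2 = 36.00 cm.
Mirror equation: 1/q = 1/f − 1/p = 1/(36.00) − 1/(61.0) = 0.02778 − 0.01639 = 0.01138, so q = 87.8 cm.
The image is real, inverted and enlarged, in front of the mirror.

87.8 cm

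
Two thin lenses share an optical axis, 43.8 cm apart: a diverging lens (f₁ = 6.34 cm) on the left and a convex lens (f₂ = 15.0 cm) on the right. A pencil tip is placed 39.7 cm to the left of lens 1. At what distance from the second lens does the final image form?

Lens 1 is diverging, so f₁ = −6.34 cm.
Lens 1: 1/d_i1 = 1/f₁ − 1/d_o1 = 1/(-6.34) − 1/(39.7) = -0.1829, so d_i1 = -5.467 cm.
The intermediate image is 5.467 cm to the left of lens 1 (virtual), which is 43.8 − (-5.467) = 49.27 cm to the left of lens 2, so d_o2 = +49.27 cm.
Lens 2: 1/d_i2 = 1/f₂ − 1/d_o2 = 1/(15.0) − 1/(49.27) = 0.04637, so d_i2 = 21.6 cm.
The final image is real, 21.6 cm to the right of lens 2 (overall magnification ≈ -0.060).

21.6 cm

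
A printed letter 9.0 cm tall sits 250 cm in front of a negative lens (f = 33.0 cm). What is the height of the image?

For a negative lens, f = -33.0 cm.
1/d_i = 1/f − 1/d_o = 1/(-33.00) − 1/(250) = -0.03430, so d_i = -29.15 cm.
m = −d_i/d_o = +0.1166.
|h_i| = |m|·h_o = 0.1166 × 9.0 = 1.05 cm. The image is virtual, upright and reduced, on the same side as the object.

1.05 cm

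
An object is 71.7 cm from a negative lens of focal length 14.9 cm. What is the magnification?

For a negative lens, f = -14.9 cm.
1/d_i = 1/f − 1/d_o = 1/(-14.90) − 1/(71.7) = -0.08106, so d_i = -12.34 cm.
m = −d_i/d_o = −(-12.34)/(71.7) = +0.172.
The image is virtual, upright and reduced, on the same side as the object.

m = +0.172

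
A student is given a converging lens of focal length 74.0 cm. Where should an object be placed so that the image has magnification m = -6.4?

m = −d_i/d_o ⇒ d_i = −m·d_o.
1/f = 1/d_o + 1/d_i = 1/d_o − 1/(m·d_o) = (1 − 1/m)/d_o, so d_o = f(1 − 1/m) = (74.00)(1 − 1/(-6.4)) = 85.6 cm.

85.6 cm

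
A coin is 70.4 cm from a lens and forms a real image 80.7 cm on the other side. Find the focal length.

f = 37.6 cm (converging)

Real image ⇒ d_i = +80.7 cm.
1/f = 1/d_o + 1/d_i = 1/(70.4) + 1/(80.7) = 0.02660, so f = 37.6 cm.
Since f is positive, the lens is converging.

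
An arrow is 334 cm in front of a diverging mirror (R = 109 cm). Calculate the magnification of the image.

m = +0.140

f = R/2 = 109/2 = 54.50 cm; for a diverging mirror, f = -54.50 cm.
1/d_i = 1/f − 1/d_o = 1/(-54.50) − 1/(334) = -0.02134, so d_i = -46.85 cm.
m = −d_i/d_o = −(-46.85)/(334) = +0.140.
The image is virtual, upright and reduced, behind the mirror.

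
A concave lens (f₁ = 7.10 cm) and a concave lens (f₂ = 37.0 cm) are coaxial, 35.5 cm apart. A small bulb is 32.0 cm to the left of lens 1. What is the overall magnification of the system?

f₁ = −7.10 cm (diverging).
Lens 1: 1/d_i1 = 1/(-7.10) − 1/(32.0) = -0.1721, so d_i1 = -5.811 cm; m₁ = −d_i1/d_o1 = +0.1816.
d_o2 = 35.5 − (-5.811) = 41.31 cm.
f₂ = −37.0 cm (diverging).
Lens 2: 1/d_i2 = 1/(-37.0) − 1/(41.31) = -0.05123, so d_i2 = -19.52 cm; m₂ = −d_i2/d_o2 = +0.4725.
m = m₁·m₂ = (+0.1816)(+0.4725) = +0.0858.

m = +0.0858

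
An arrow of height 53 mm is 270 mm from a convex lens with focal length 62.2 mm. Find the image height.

15.9 mm

1/d_i = 1/f − 1/d_o = 1/(62.20) − 1/(270) = 0.01237, so d_i = 80.82 mm.
m = −d_i/d_o = -0.2993.
|h_i| = |m|·h_o = 0.2993 × 53 = 15.9 mm. The image is real, inverted and reduced, on the far side of the lens.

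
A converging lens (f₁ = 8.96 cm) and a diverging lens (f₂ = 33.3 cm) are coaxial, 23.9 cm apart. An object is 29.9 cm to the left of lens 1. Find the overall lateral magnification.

Lens 1: 1/d_i1 = 1/(8.96) − 1/(29.9) = 0.07816, so d_i1 = 12.79 cm; m₁ = −d_i1/d_o1 = -0.4278.
d_o2 = 23.9 − (12.79) = 11.11 cm.
f₂ = −33.3 cm (diverging).
Lens 2: 1/d_i2 = 1/(-33.3) − 1/(11.11) = -0.1200, so d_i2 = -8.331 cm; m₂ = −d_i2/d_o2 = +0.7498.
m = m₁·m₂ = (-0.4278)(+0.7498) = -0.321.

m = -0.321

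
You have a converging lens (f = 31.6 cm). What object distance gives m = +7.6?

m = −d_i/d_o ⇒ d_i = −m·d_o.
1/f = 1/d_o + 1/d_i = 1/d_o − 1/(m·d_o) = (1 − 1/m)/d_o, so d_o = f(1 − 1/m) = (31.60)(1 − 1/(+7.6)) = 27.4 cm.

27.4 cm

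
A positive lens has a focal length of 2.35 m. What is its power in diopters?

P = 1/f = 1/(2.35 m) = +0.426 D.

P = +0.426 D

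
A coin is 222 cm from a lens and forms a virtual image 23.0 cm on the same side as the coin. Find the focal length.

Virtual image ⇒ d_i = −23.0 cm.
1/f = 1/d_o + 1/d_i = 1/(222) + 1/(-23.0) = -0.03897, so f = -25.7 cm.
Since f is negative, the lens is diverging.

f = -25.7 cm (diverging)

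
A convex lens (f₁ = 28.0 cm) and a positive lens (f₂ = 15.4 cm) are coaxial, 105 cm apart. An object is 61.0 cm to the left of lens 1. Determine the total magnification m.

Lens 1: 1/d_i1 = 1/(28.0) − 1/(61.0) = 0.01932, so d_i1 = 51.76 cm; m₁ = −d_i1/d_o1 = -0.8485.
d_o2 = 105 − (51.76) = 53.24 cm.
Lens 2: 1/d_i2 = 1/(15.4) − 1/(53.24) = 0.04615, so d_i2 = 21.67 cm; m₂ = −d_i2/d_o2 = -0.4070.
m = m₁·m₂ = (-0.8485)(-0.4070) = +0.345.

m = +0.345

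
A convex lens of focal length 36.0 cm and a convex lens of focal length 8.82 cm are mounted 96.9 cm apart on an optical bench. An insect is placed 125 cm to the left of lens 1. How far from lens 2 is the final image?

Lens 1: 1/d_i1 = 1/f₁ − 1/d_o1 = 1/(36.0) − 1/(125) = 0.01978, so d_i1 = 50.56 cm.
The intermediate image is 50.56 cm to the right of lens 1, which is 96.9 − (50.56) = 46.34 cm to the left of lens 2, so d_o2 = +46.34 cm.
Lens 2: 1/d_i2 = 1/f₂ − 1/d_o2 = 1/(8.82) − 1/(46.34) = 0.09180, so d_i2 = 10.9 cm.
The final image is real, 10.9 cm to the right of lens 2 (overall magnification ≈ 0.095).

10.9 cm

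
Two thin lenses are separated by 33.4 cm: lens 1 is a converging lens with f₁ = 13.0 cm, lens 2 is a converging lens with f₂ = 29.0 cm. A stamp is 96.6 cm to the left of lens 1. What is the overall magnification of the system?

m = -0.425

Lens 1: 1/d_i1 = 1/(13.0) − 1/(96.6) = 0.06657, so d_i1 = 15.02 cm; m₁ = −d_i1/d_o1 = -0.1555.
d_o2 = 33.4 − (15.02) = 18.38 cm.
Lens 2: 1/d_i2 = 1/(29.0) − 1/(18.38) = -0.01992, so d_i2 = -50.19 cm; m₂ = −d_i2/d_o2 = +2.731.
m = m₁·m₂ = (-0.1555)(+2.731) = -0.425.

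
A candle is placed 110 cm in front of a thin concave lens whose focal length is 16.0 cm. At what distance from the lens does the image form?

For a concave lens, f = -16.0 cm.
Thin-lens equation: 1/d_i = 1/f − 1/d_o = 1/(-16.00) − 1/(110) = -0.06250 − 0.009091 = -0.07159, so d_i = -14.0 cm.
The image is virtual, upright and reduced, on the same side as the object.

14.0 cm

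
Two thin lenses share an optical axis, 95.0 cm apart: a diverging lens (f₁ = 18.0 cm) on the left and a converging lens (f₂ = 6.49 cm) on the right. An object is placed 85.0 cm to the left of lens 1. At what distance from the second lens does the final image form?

Lens 1 is diverging, so f₁ = −18.0 cm.
Lens 1: 1/d_i1 = 1/f₁ − 1/d_o1 = 1/(-18.0) − 1/(85.0) = -0.06732, so d_i1 = -14.85 cm.
The intermediate image is 14.85 cm to the left of lens 1 (virtual), which is 95.0 − (-14.85) = 109.8 cm to the left of lens 2, so d_o2 = +109.8 cm.
Lens 2: 1/d_i2 = 1/f₂ − 1/d_o2 = 1/(6.49) − 1/(109.8) = 0.1450, so d_i2 = 6.90 cm.
The final image is real, 6.90 cm to the right of lens 2 (overall magnification ≈ -0.011).

6.90 cm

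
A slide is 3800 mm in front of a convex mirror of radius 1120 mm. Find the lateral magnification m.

f = R/2 = 1120/2 = 560.0 mm; for a convex mirror, f = -560.0 mm.
1/d_i = 1/f − 1/d_o = 1/(-560.0) − 1/(3800) = -0.002049, so d_i = -488.1 mm.
m = −d_i/d_o = −(-488.1)/(3800) = +0.128.
The image is virtual, upright and reduced, behind the mirror.

m = +0.128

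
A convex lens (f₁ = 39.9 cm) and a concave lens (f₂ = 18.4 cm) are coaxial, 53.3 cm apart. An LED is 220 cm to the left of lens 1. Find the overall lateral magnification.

Lens 1: 1/d_i1 = 1/(39.9) − 1/(220) = 0.02052, so d_i1 = 48.74 cm; m₁ = −d_i1/d_o1 = -0.2215.
d_o2 = 53.3 − (48.74) = 4.560 cm.
f₂ = −18.4 cm (diverging).
Lens 2: 1/d_i2 = 1/(-18.4) − 1/(4.560) = -0.2736, so d_i2 = -3.654 cm; m₂ = −d_i2/d_o2 = +0.8014.
m = m₁·m₂ = (-0.2215)(+0.8014) = -0.178.

m = -0.178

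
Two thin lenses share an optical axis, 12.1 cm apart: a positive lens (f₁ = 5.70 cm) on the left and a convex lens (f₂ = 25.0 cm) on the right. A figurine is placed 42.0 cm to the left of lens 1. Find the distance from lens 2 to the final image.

7.06 cm

Lens 1: 1/d_i1 = 1/f₁ − 1/d_o1 = 1/(5.70) − 1/(42.0) = 0.1516, so d_i1 = 6.595 cm.
The intermediate image is 6.595 cm to the right of lens 1, which is 12.1 − (6.595) = 5.505 cm to the left of lens 2, so d_o2 = +5.505 cm.
Lens 2: 1/d_i2 = 1/f₂ − 1/d_o2 = 1/(25.0) − 1/(5.505) = -0.1417, so d_i2 = -7.06 cm.
The final image is virtual, 7.06 cm to the left of lens 2 (overall magnification ≈ -0.20).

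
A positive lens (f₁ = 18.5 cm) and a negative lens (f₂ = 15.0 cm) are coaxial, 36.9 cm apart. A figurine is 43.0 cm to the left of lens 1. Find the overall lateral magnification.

Lens 1: 1/d_i1 = 1/(18.5) − 1/(43.0) = 0.03080, so d_i1 = 32.47 cm; m₁ = −d_i1/d_o1 = -0.7551.
d_o2 = 36.9 − (32.47) = 4.430 cm.
f₂ = −15.0 cm (diverging).
Lens 2: 1/d_i2 = 1/(-15.0) − 1/(4.430) = -0.2924, so d_i2 = -3.420 cm; m₂ = −d_i2/d_o2 = +0.7720.
m = m₁·m₂ = (-0.7551)(+0.7720) = -0.583.

m = -0.583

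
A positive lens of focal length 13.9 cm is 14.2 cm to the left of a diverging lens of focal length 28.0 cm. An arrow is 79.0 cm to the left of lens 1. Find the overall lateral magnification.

Lens 1: 1/d_i1 = 1/(13.9) − 1/(79.0) = 0.05928, so d_i1 = 16.87 cm; m₁ = −d_i1/d_o1 = -0.2135.
d_o2 = 14.2 − (16.87) = -2.670 cm (virtual object).
f₂ = −28.0 cm (diverging).
Lens 2: 1/d_i2 = 1/(-28.0) − 1/(-2.670) = 0.3388, so d_i2 = 2.951 cm; m₂ = −d_i2/d_o2 = +1.105.
m = m₁·m₂ = (-0.2135)(+1.105) = -0.236.

m = -0.236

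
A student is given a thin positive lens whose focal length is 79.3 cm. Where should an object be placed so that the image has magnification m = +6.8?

m = −d_i/d_o ⇒ d_i = −m·d_o.
1/f = 1/d_o + 1/d_i = 1/d_o − 1/(m·d_o) = (1 − 1/m)/d_o, so d_o = f(1 − 1/m) = (79.30)(1 − 1/(+6.8)) = 67.6 cm.

67.6 cm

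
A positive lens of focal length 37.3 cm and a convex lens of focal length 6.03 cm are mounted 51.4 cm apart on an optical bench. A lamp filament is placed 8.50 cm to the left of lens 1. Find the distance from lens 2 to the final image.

Lens 1: 1/d_i1 = 1/f₁ − 1/d_o1 = 1/(37.3) − 1/(8.50) = -0.09084, so d_i1 = -11.01 cm.
The intermediate image is 11.01 cm to the left of lens 1 (virtual), which is 51.4 − (-11.01) = 62.41 cm to the left of lens 2, so d_o2 = +62.41 cm.
Lens 2: 1/d_i2 = 1/f₂ − 1/d_o2 = 1/(6.03) − 1/(62.41) = 0.1498, so d_i2 = 6.67 cm.
The final image is real, 6.67 cm to the right of lens 2 (overall magnification ≈ -0.14).

6.67 cm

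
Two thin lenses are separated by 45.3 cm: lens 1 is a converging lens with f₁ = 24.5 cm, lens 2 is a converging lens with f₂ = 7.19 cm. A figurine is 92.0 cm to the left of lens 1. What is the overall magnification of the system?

Lens 1: 1/d_i1 = 1/(24.5) − 1/(92.0) = 0.02995, so d_i1 = 33.39 cm; m₁ = −d_i1/d_o1 = -0.3629.
d_o2 = 45.3 − (33.39) = 11.91 cm.
Lens 2: 1/d_i2 = 1/(7.19) − 1/(11.91) = 0.05512, so d_i2 = 18.14 cm; m₂ = −d_i2/d_o2 = -1.523.
m = m₁·m₂ = (-0.3629)(-1.523) = +0.553.

m = +0.553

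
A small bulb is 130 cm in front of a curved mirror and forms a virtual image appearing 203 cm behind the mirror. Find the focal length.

f = 362 cm (concave)

Virtual image ⇒ d_i = −203 cm.
1/f = 1/d_o + 1/d_i = 1/(130) + 1/(-203) = 0.002766, so f = 362 cm.
Since f is positive, the curved mirror is concave.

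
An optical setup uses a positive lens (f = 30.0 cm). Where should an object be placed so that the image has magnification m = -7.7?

m = −d_i/d_o ⇒ d_i = −m·d_o.
1/f = 1/d_o + 1/d_i = 1/d_o − 1/(m·d_o) = (1 − 1/m)/d_o, so d_o = f(1 − 1/m) = (30.00)(1 − 1/(-7.7)) = 33.9 cm.

33.9 cm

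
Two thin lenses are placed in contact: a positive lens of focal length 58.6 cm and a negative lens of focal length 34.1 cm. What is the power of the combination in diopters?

P₁ = 1/f₁ = 1/(0.586 m) = +1.706 D; P₂ = 1/f₂ = 1/(-0.341 m) = -2.933 D.
For thin lenses in contact, P = P₁ + P₂ = (+1.706) + (-2.933) = -1.23 D.

P = -1.23 D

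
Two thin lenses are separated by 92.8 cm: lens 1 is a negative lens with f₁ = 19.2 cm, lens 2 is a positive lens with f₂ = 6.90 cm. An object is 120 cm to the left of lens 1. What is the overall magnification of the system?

f₁ = −19.2 cm (diverging).
Lens 1: 1/d_i1 = 1/(-19.2) − 1/(120) = -0.06042, so d_i1 = -16.55 cm; m₁ = −d_i1/d_o1 = +0.1379.
d_o2 = 92.8 − (-16.55) = 109.3 cm.
Lens 2: 1/d_i2 = 1/(6.90) − 1/(109.3) = 0.1358, so d_i2 = 7.365 cm; m₂ = −d_i2/d_o2 = -0.06738.
m = m₁·m₂ = (+0.1379)(-0.06738) = -0.00929.

m = -0.00929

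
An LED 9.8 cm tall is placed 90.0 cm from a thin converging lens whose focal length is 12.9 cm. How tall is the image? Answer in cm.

1/d_i = 1/f − 1/d_o = 1/(12.90) − 1/(90.0) = 0.06641, so d_i = 15.06 cm.
m = −d_i/d_o = -0.1673.
|h_i| = |m|·h_o = 0.1673 × 9.8 = 1.64 cm. The image is real, inverted and reduced, on the far side of the lens.

1.64 cm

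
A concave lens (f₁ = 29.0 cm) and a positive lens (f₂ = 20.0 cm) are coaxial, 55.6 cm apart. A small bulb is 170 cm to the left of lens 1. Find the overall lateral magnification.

f₁ = −29.0 cm (diverging).
Lens 1: 1/d_i1 = 1/(-29.0) − 1/(170) = -0.04037, so d_i1 = -24.77 cm; m₁ = −d_i1/d_o1 = +0.1457.
d_o2 = 55.6 − (-24.77) = 80.37 cm.
Lens 2: 1/d_i2 = 1/(20.0) − 1/(80.37) = 0.03756, so d_i2 = 26.63 cm; m₂ = −d_i2/d_o2 = -0.3313.
m = m₁·m₂ = (+0.1457)(-0.3313) = -0.0483.

m = -0.0483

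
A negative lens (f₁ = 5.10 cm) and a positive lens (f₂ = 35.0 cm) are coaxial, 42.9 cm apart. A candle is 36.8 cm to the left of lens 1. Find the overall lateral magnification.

m = -0.344

f₁ = −5.10 cm (diverging).
Lens 1: 1/d_i1 = 1/(-5.10) − 1/(36.8) = -0.2233, so d_i1 = -4.479 cm; m₁ = −d_i1/d_o1 = +0.1217.
d_o2 = 42.9 − (-4.479) = 47.38 cm.
Lens 2: 1/d_i2 = 1/(35.0) − 1/(47.38) = 0.007465, so d_i2 = 133.9 cm; m₂ = −d_i2/d_o2 = -2.827.
m = m₁·m₂ = (+0.1217)(-2.827) = -0.344.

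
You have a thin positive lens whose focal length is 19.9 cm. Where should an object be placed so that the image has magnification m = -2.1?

29.4 cm

m = −d_i/d_o ⇒ d_i = −m·d_o.
1/f = 1/d_o + 1/d_i = 1/d_o − 1/(m·d_o) = (1 − 1/m)/d_o, so d_o = f(1 − 1/m) = (19.90)(1 − 1/(-2.1)) = 29.4 cm.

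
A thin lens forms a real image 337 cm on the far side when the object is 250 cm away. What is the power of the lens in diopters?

d_i = +337 cm.
1/f = 1/d_o + 1/d_i = 1/(250) + 1/(337) = 0.006967 cm⁻¹.
f = 143.5 cm = 1.435 m, so P = 1/f = +0.697 D.

P = +0.697 D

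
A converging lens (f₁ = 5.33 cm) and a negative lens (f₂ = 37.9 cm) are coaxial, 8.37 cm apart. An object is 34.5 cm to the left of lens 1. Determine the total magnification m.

Lens 1: 1/d_i1 = 1/(5.33) − 1/(34.5) = 0.1586, so d_i1 = 6.304 cm; m₁ = −d_i1/d_o1 = -0.1827.
d_o2 = 8.37 − (6.304) = 2.066 cm.
f₂ = −37.9 cm (diverging).
Lens 2: 1/d_i2 = 1/(-37.9) − 1/(2.066) = -0.5104, so d_i2 = -1.959 cm; m₂ = −d_i2/d_o2 = +0.9483.
m = m₁·m₂ = (-0.1827)(+0.9483) = -0.173.

m = -0.173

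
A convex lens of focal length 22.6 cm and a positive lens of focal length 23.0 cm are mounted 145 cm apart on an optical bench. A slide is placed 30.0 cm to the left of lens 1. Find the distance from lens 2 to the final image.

Lens 1: 1/d_i1 = 1/f₁ − 1/d_o1 = 1/(22.6) − 1/(30.0) = 0.01091, so d_i1 = 91.62 cm.
The intermediate image is 91.62 cm to the right of lens 1, which is 145 − (91.62) = 53.38 cm to the left of lens 2, so d_o2 = +53.38 cm.
Lens 2: 1/d_i2 = 1/f₂ − 1/d_o2 = 1/(23.0) − 1/(53.38) = 0.02474, so d_i2 = 40.4 cm.
The final image is real, 40.4 cm to the right of lens 2 (overall magnification ≈ 2.3).

40.4 cm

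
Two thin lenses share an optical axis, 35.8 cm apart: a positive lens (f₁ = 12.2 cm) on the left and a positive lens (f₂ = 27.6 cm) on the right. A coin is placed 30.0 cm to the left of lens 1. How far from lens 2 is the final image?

34.0 cm

Lens 1: 1/d_i1 = 1/f₁ − 1/d_o1 = 1/(12.2) − 1/(30.0) = 0.04863, so d_i1 = 20.56 cm.
The intermediate image is 20.56 cm to the right of lens 1, which is 35.8 − (20.56) = 15.24 cm to the left of lens 2, so d_o2 = +15.24 cm.
Lens 2: 1/d_i2 = 1/f₂ − 1/d_o2 = 1/(27.6) − 1/(15.24) = -0.02938, so d_i2 = -34.0 cm.
The final image is virtual, 34.0 cm to the left of lens 2 (overall magnification ≈ -1.5).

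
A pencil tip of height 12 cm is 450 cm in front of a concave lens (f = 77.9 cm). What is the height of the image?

For a concave lens, f = -77.9 cm.
1/d_i = 1/f − 1/d_o = 1/(-77.90) − 1/(450) = -0.01506, so d_i = -66.40 cm.
m = −d_i/d_o = +0.1476.
|h_i| = |m|·h_o = 0.1476 × 12 = 1.77 cm. The image is virtual, upright and reduced, on the same side as the object.

1.77 cm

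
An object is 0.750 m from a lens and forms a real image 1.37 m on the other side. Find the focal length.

Real image ⇒ d_i = +1.37 m.
1/f = 1/d_o + 1/d_i = 1/(0.750) + 1/(1.37) = 2.063, so f = 0.485 m.
Since f is positive, the lens is converging.

f = 0.485 m (converging)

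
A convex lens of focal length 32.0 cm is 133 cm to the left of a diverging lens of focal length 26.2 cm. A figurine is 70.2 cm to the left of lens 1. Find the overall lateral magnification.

Lens 1: 1/d_i1 = 1/(32.0) − 1/(70.2) = 0.01700, so d_i1 = 58.81 cm; m₁ = −d_i1/d_o1 = -0.8377.
d_o2 = 133 − (58.81) = 74.19 cm.
f₂ = −26.2 cm (diverging).
Lens 2: 1/d_i2 = 1/(-26.2) − 1/(74.19) = -0.05165, so d_i2 = -19.36 cm; m₂ = −d_i2/d_o2 = +0.2610.
m = m₁·m₂ = (-0.8377)(+0.2610) = -0.219.

m = -0.219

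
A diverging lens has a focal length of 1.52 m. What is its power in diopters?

P = -0.658 D

For a diverging lens, f = −1.52 m.
P = 1/f = 1/(-1.52 m) = -0.658 D.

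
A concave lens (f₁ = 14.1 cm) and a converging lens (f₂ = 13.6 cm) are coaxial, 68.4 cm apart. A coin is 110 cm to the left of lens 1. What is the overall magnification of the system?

m = -0.0230

f₁ = −14.1 cm (diverging).
Lens 1: 1/d_i1 = 1/(-14.1) − 1/(110) = -0.08001, so d_i1 = -12.50 cm; m₁ = −d_i1/d_o1 = +0.1136.
d_o2 = 68.4 − (-12.50) = 80.90 cm.
Lens 2: 1/d_i2 = 1/(13.6) − 1/(80.90) = 0.06117, so d_i2 = 16.35 cm; m₂ = −d_i2/d_o2 = -0.2021.
m = m₁·m₂ = (+0.1136)(-0.2021) = -0.0230.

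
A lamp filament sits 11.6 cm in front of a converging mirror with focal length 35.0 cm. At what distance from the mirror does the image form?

Mirror equation: 1/s_i = 1/f − 1/s_o = 1/(35.00) − 1/(11.6) = 0.02857 − 0.08621 = -0.05764, so s_i = -17.4 cm.
The image is virtual, upright and enlarged, behind the mirror.

17.4 cm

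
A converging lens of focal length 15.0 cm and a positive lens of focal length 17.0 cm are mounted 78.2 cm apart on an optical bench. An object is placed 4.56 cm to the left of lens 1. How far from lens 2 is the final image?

21.3 cm

Lens 1: 1/d_i1 = 1/f₁ − 1/d_o1 = 1/(15.0) − 1/(4.56) = -0.1526, so d_i1 = -6.552 cm.
The intermediate image is 6.552 cm to the left of lens 1 (virtual), which is 78.2 − (-6.552) = 84.75 cm to the left of lens 2, so d_o2 = +84.75 cm.
Lens 2: 1/d_i2 = 1/f₂ − 1/d_o2 = 1/(17.0) − 1/(84.75) = 0.04702, so d_i2 = 21.3 cm.
The final image is real, 21.3 cm to the right of lens 2 (overall magnification ≈ -0.36).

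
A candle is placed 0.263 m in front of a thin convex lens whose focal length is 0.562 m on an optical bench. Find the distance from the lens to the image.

Thin-lens equation: 1/q = 1/f − 1/p = 1/(0.5620) − 1/(0.263) = 1.779 − 3.802 = -2.023, so q = -0.494 m.
The image is virtual, upright and enlarged, on the same side as the object.

0.494 m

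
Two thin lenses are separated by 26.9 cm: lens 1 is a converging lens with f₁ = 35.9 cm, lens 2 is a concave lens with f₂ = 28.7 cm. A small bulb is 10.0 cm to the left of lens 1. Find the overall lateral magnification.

m = +0.573

Lens 1: 1/d_i1 = 1/(35.9) − 1/(10.0) = -0.07214, so d_i1 = -13.86 cm; m₁ = −d_i1/d_o1 = +1.386.
d_o2 = 26.9 − (-13.86) = 40.76 cm.
f₂ = −28.7 cm (diverging).
Lens 2: 1/d_i2 = 1/(-28.7) − 1/(40.76) = -0.05938, so d_i2 = -16.84 cm; m₂ = −d_i2/d_o2 = +0.4132.
m = m₁·m₂ = (+1.386)(+0.4132) = +0.573.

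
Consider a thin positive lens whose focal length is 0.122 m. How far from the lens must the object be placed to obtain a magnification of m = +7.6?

m = −d_i/d_o ⇒ d_i = −m·d_o.
1/f = 1/d_o + 1/d_i = 1/d_o − 1/(m·d_o) = (1 − 1/m)/d_o, so d_o = f(1 − 1/m) = (0.1220)(1 − 1/(+7.6)) = 0.106 m.

0.106 m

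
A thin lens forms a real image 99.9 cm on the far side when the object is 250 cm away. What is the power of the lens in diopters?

d_i = +99.9 cm.
1/f = 1/d_o + 1/d_i = 1/(250) + 1/(99.9) = 0.01401 cm⁻¹.
f = 71.38 cm = 0.7138 m, so P = 1/f = +1.40 D.

P = +1.40 D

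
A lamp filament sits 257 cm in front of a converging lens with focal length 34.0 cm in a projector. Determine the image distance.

39.2 cm

Thin-lens equation: 1/q = 1/f − 1/p = 1/(34.00) − 1/(257) = 0.02941 − 0.003891 = 0.02552, so q = 39.2 cm.
The image is real, inverted and reduced, on the far side of the lens.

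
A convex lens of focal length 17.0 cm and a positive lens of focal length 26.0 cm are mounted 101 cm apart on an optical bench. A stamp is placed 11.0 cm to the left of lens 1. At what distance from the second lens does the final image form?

32.4 cm

Lens 1: 1/d_i1 = 1/f₁ − 1/d_o1 = 1/(17.0) − 1/(11.0) = -0.03209, so d_i1 = -31.17 cm.
The intermediate image is 31.17 cm to the left of lens 1 (virtual), which is 101 − (-31.17) = 132.2 cm to the left of lens 2, so d_o2 = +132.2 cm.
Lens 2: 1/d_i2 = 1/f₂ − 1/d_o2 = 1/(26.0) − 1/(132.2) = 0.03090, so d_i2 = 32.4 cm.
The final image is real, 32.4 cm to the right of lens 2 (overall magnification ≈ -0.69).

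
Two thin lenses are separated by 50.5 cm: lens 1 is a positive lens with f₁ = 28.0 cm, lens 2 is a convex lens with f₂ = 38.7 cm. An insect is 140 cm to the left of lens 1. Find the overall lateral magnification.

Lens 1: 1/d_i1 = 1/(28.0) − 1/(140) = 0.02857, so d_i1 = 35.00 cm; m₁ = −d_i1/d_o1 = -0.2500.
d_o2 = 50.5 − (35.00) = 15.50 cm.
Lens 2: 1/d_i2 = 1/(38.7) − 1/(15.50) = -0.03868, so d_i2 = -25.86 cm; m₂ = −d_i2/d_o2 = +1.668.
m = m₁·m₂ = (-0.2500)(+1.668) = -0.417.

m = -0.417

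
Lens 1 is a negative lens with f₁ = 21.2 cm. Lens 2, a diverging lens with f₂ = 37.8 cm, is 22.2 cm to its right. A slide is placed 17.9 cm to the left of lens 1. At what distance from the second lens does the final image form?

Lens 1 is diverging, so f₁ = −21.2 cm.
Lens 1: 1/d_i1 = 1/f₁ − 1/d_o1 = 1/(-21.2) − 1/(17.9) = -0.1030, so d_i1 = -9.705 cm.
The intermediate image is 9.705 cm to the left of lens 1 (virtual), which is 22.2 − (-9.705) = 31.91 cm to the left of lens 2, so d_o2 = +31.91 cm.
Lens 2 is diverging, so f₂ = −37.8 cm.
Lens 2: 1/d_i2 = 1/f₂ − 1/d_o2 = 1/(-37.8) − 1/(31.91) = -0.05779, so d_i2 = -17.3 cm.
The final image is virtual, 17.3 cm to the left of lens 2 (overall magnification ≈ 0.29).

17.3 cm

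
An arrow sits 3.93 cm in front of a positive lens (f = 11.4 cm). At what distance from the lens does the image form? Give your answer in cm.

Lens equation: 1/d_i = 1/f − 1/d_o = 1/(11.40) − 1/(3.93) = 0.08772 − 0.2545 = -0.1667, so d_i = -6.00 cm.
The image is virtual, upright and enlarged, on the same side as the object.

6.00 cm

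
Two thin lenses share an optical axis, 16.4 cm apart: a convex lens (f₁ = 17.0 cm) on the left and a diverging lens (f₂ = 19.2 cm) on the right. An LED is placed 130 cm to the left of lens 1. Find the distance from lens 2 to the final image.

3.78 cm

Lens 1: 1/d_i1 = 1/f₁ − 1/d_o1 = 1/(17.0) − 1/(130) = 0.05113, so d_i1 = 19.56 cm.
The intermediate image is 19.56 cm to the right of lens 1, which lies 3.160 cm to the right of lens 2 — a virtual object — so d_o2 = −3.160 cm.
Lens 2 is diverging, so f₂ = −19.2 cm.
Lens 2: 1/d_i2 = 1/f₂ − 1/d_o2 = 1/(-19.2) − 1/(-3.160) = 0.2644, so d_i2 = 3.78 cm.
The final image is real, 3.78 cm to the right of lens 2 (overall magnification ≈ -0.18).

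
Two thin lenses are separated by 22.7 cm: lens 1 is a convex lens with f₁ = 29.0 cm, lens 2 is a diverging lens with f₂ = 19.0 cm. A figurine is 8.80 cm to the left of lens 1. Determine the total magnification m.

m = +0.502

Lens 1: 1/d_i1 = 1/(29.0) − 1/(8.80) = -0.07915, so d_i1 = -12.63 cm; m₁ = −d_i1/d_o1 = +1.435.
d_o2 = 22.7 − (-12.63) = 35.33 cm.
f₂ = −19.0 cm (diverging).
Lens 2: 1/d_i2 = 1/(-19.0) − 1/(35.33) = -0.08094, so d_i2 = -12.36 cm; m₂ = −d_i2/d_o2 = +0.3497.
m = m₁·m₂ = (+1.435)(+0.3497) = +0.502.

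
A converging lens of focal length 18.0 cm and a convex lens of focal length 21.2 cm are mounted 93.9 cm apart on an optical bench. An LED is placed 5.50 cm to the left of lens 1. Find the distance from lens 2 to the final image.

Lens 1: 1/d_i1 = 1/f₁ − 1/d_o1 = 1/(18.0) − 1/(5.50) = -0.1263, so d_i1 = -7.920 cm.
The intermediate image is 7.920 cm to the left of lens 1 (virtual), which is 93.9 − (-7.920) = 101.8 cm to the left of lens 2, so d_o2 = +101.8 cm.
Lens 2: 1/d_i2 = 1/f₂ − 1/d_o2 = 1/(21.2) − 1/(101.8) = 0.03735, so d_i2 = 26.8 cm.
The final image is real, 26.8 cm to the right of lens 2 (overall magnification ≈ -0.38).

26.8 cm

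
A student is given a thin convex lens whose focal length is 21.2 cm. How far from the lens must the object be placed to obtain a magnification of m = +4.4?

m = −d_i/d_o ⇒ d_i = −m·d_o.
1/f = 1/d_o + 1/d_i = 1/d_o − 1/(m·d_o) = (1 − 1/m)/d_o, so d_o = f(1 − 1/m) = (21.20)(1 − 1/(+4.4)) = 16.4 cm.

16.4 cm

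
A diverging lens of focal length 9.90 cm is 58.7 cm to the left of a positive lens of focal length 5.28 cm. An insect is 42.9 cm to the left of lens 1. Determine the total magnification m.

m = -0.0161

f₁ = −9.90 cm (diverging).
Lens 1: 1/d_i1 = 1/(-9.90) − 1/(42.9) = -0.1243, so d_i1 = -8.044 cm; m₁ = −d_i1/d_o1 = +0.1875.
d_o2 = 58.7 − (-8.044) = 66.74 cm.
Lens 2: 1/d_i2 = 1/(5.28) − 1/(66.74) = 0.1744, so d_i2 = 5.734 cm; m₂ = −d_i2/d_o2 = -0.08591.
m = m₁·m₂ = (+0.1875)(-0.08591) = -0.0161.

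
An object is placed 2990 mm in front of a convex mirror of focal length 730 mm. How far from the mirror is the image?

587 mm

For a convex mirror, f = -730 mm.
Mirror equation: 1/q = 1/f − 1/p = 1/(-730.0) − 1/(2990) = -0.001370 − 0.0003344 = -0.001704, so q = -587 mm.
The image is virtual, upright and reduced, behind the mirror.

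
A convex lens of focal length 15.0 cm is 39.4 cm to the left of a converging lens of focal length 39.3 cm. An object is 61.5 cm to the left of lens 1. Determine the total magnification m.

m = -0.642

Lens 1: 1/d_i1 = 1/(15.0) − 1/(61.5) = 0.05041, so d_i1 = 19.84 cm; m₁ = −d_i1/d_o1 = -0.3226.
d_o2 = 39.4 − (19.84) = 19.56 cm.
Lens 2: 1/d_i2 = 1/(39.3) − 1/(19.56) = -0.02568, so d_i2 = -38.94 cm; m₂ = −d_i2/d_o2 = +1.991.
m = m₁·m₂ = (-0.3226)(+1.991) = -0.642.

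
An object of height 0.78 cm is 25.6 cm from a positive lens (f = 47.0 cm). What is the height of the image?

1.71 cm

1/d_i = 1/f − 1/d_o = 1/(47.00) − 1/(25.6) = -0.01779, so d_i = -56.22 cm.
m = −d_i/d_o = +2.196.
|h_i| = |m|·h_o = 2.196 × 0.78 = 1.71 cm. The image is virtual, upright and enlarged, on the same side as the object.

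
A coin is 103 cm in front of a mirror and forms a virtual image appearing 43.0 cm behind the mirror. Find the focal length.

f = -73.8 cm (convex)

Virtual image ⇒ d_i = −43.0 cm.
1/f = 1/d_o + 1/d_i = 1/(103) + 1/(-43.0) = -0.01355, so f = -73.8 cm.
Since f is negative, the mirror is convex.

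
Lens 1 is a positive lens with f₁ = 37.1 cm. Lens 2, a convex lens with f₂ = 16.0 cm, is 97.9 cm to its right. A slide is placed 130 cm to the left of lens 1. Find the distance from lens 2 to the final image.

Lens 1: 1/d_i1 = 1/f₁ − 1/d_o1 = 1/(37.1) − 1/(130) = 0.01926, so d_i1 = 51.92 cm.
The intermediate image is 51.92 cm to the right of lens 1, which is 97.9 − (51.92) = 45.98 cm to the left of lens 2, so d_o2 = +45.98 cm.
Lens 2: 1/d_i2 = 1/f₂ − 1/d_o2 = 1/(16.0) − 1/(45.98) = 0.04075, so d_i2 = 24.5 cm.
The final image is real, 24.5 cm to the right of lens 2 (overall magnification ≈ 0.21).

24.5 cm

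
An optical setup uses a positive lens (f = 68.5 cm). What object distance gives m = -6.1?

79.7 cm

m = −d_i/d_o ⇒ d_i = −m·d_o.
1/f = 1/d_o + 1/d_i = 1/d_o − 1/(m·d_o) = (1 − 1/m)/d_o, so d_o = f(1 − 1/m) = (68.50)(1 − 1/(-6.1)) = 79.7 cm.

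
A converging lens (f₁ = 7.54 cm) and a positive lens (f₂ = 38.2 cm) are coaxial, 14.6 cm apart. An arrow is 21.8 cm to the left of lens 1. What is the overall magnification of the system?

m = -0.575

Lens 1: 1/d_i1 = 1/(7.54) − 1/(21.8) = 0.08675, so d_i1 = 11.53 cm; m₁ = −d_i1/d_o1 = -0.5289.
d_o2 = 14.6 − (11.53) = 3.070 cm.
Lens 2: 1/d_i2 = 1/(38.2) − 1/(3.070) = -0.2996, so d_i2 = -3.338 cm; m₂ = −d_i2/d_o2 = +1.087.
m = m₁·m₂ = (-0.5289)(+1.087) = -0.575.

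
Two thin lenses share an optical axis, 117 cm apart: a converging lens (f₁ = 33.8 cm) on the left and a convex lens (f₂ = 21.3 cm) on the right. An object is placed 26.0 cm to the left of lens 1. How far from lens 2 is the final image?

23.5 cm

Lens 1: 1/d_i1 = 1/f₁ − 1/d_o1 = 1/(33.8) − 1/(26.0) = -0.008876, so d_i1 = -112.7 cm.
The intermediate image is 112.7 cm to the left of lens 1 (virtual), which is 117 − (-112.7) = 229.7 cm to the left of lens 2, so d_o2 = +229.7 cm.
Lens 2: 1/d_i2 = 1/f₂ − 1/d_o2 = 1/(21.3) − 1/(229.7) = 0.04259, so d_i2 = 23.5 cm.
The final image is real, 23.5 cm to the right of lens 2 (overall magnification ≈ -0.44).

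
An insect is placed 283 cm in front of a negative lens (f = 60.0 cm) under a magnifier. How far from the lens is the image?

For a negative lens, f = -60.0 cm.
Thin-lens equation: 1/s_i = 1/f − 1/s_o = 1/(-60.00) − 1/(283) = -0.01667 − 0.003534 = -0.02020, so s_i = -49.5 cm.
The image is virtual, upright and reduced, on the same side as the object.

49.5 cm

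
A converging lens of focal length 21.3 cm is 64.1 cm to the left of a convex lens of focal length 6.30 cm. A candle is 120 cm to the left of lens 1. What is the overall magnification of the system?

Lens 1: 1/d_i1 = 1/(21.3) − 1/(120) = 0.03862, so d_i1 = 25.90 cm; m₁ = −d_i1/d_o1 = -0.2158.
d_o2 = 64.1 − (25.90) = 38.20 cm.
Lens 2: 1/d_i2 = 1/(6.30) − 1/(38.20) = 0.1326, so d_i2 = 7.544 cm; m₂ = −d_i2/d_o2 = -0.1975.
m = m₁·m₂ = (-0.2158)(-0.1975) = +0.0426.

m = +0.0426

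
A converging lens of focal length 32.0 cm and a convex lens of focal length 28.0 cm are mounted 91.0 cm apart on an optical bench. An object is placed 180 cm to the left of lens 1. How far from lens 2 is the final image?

Lens 1: 1/d_i1 = 1/f₁ − 1/d_o1 = 1/(32.0) − 1/(180) = 0.02569, so d_i1 = 38.92 cm.
The intermediate image is 38.92 cm to the right of lens 1, which is 91.0 − (38.92) = 52.08 cm to the left of lens 2, so d_o2 = +52.08 cm.
Lens 2: 1/d_i2 = 1/f₂ − 1/d_o2 = 1/(28.0) − 1/(52.08) = 0.01651, so d_i2 = 60.6 cm.
The final image is real, 60.6 cm to the right of lens 2 (overall magnification ≈ 0.25).

60.6 cm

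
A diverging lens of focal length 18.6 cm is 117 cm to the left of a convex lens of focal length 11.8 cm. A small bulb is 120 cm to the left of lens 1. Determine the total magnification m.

f₁ = −18.6 cm (diverging).
Lens 1: 1/d_i1 = 1/(-18.6) − 1/(120) = -0.06210, so d_i1 = -16.10 cm; m₁ = −d_i1/d_o1 = +0.1342.
d_o2 = 117 − (-16.10) = 133.1 cm.
Lens 2: 1/d_i2 = 1/(11.8) − 1/(133.1) = 0.07723, so d_i2 = 12.95 cm; m₂ = −d_i2/d_o2 = -0.09728.
m = m₁·m₂ = (+0.1342)(-0.09728) = -0.0131.

m = -0.0131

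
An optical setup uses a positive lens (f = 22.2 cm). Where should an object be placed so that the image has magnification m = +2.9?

14.5 cm

m = −d_i/d_o ⇒ d_i = −m·d_o.
1/f = 1/d_o + 1/d_i = 1/d_o − 1/(m·d_o) = (1 − 1/m)/d_o, so d_o = f(1 − 1/m) = (22.20)(1 − 1/(+2.9)) = 14.5 cm.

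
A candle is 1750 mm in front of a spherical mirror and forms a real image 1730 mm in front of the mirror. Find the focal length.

f = 870 mm (concave)

Real image ⇒ d_i = +1730 mm.
1/f = 1/d_o + 1/d_i = 1/(1750) + 1/(1730) = 0.001149, so f = 870 mm.
Since f is positive, the spherical mirror is concave.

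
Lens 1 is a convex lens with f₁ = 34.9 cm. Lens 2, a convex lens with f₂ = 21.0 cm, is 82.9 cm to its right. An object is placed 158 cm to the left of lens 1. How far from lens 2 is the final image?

46.8 cm

Lens 1: 1/d_i1 = 1/f₁ − 1/d_o1 = 1/(34.9) − 1/(158) = 0.02232, so d_i1 = 44.79 cm.
The intermediate image is 44.79 cm to the right of lens 1, which is 82.9 − (44.79) = 38.11 cm to the left of lens 2, so d_o2 = +38.11 cm.
Lens 2: 1/d_i2 = 1/f₂ − 1/d_o2 = 1/(21.0) − 1/(38.11) = 0.02138, so d_i2 = 46.8 cm.
The final image is real, 46.8 cm to the right of lens 2 (overall magnification ≈ 0.35).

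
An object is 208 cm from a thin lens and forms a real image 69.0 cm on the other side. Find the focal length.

Real image ⇒ d_i = +69.0 cm.
1/f = 1/d_o + 1/d_i = 1/(208) + 1/(69.0) = 0.01930, so f = 51.8 cm.
Since f is positive, the thin lens is converging.

f = 51.8 cm (converging)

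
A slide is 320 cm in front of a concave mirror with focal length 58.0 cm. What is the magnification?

m = -0.221

1/d_i = 1/f − 1/d_o = 1/(58.00) − 1/(320) = 0.01412, so d_i = 70.84 cm.
m = −d_i/d_o = −(70.84)/(320) = -0.221.
The image is real, inverted and reduced, in front of the mirror.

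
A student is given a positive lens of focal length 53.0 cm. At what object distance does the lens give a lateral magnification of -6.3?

61.4 cm

m = −d_i/d_o ⇒ d_i = −m·d_o.
1/f = 1/d_o + 1/d_i = 1/d_o − 1/(m·d_o) = (1 − 1/m)/d_o, so d_o = f(1 − 1/m) = (53.00)(1 − 1/(-6.3)) = 61.4 cm.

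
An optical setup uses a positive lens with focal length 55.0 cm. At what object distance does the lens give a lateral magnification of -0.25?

275 cm

m = −d_i/d_o ⇒ d_i = −m·d_o.
1/f = 1/d_o + 1/d_i = 1/d_o − 1/(m·d_o) = (1 − 1/m)/d_o, so d_o = f(1 − 1/m) = (55.00)(1 − 1/(-0.25)) = 275 cm.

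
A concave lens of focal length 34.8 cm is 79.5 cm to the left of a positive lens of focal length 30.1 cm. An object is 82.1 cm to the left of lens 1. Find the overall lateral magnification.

m = -0.121

f₁ = −34.8 cm (diverging).
Lens 1: 1/d_i1 = 1/(-34.8) − 1/(82.1) = -0.04092, so d_i1 = -24.44 cm; m₁ = −d_i1/d_o1 = +0.2977.
d_o2 = 79.5 − (-24.44) = 103.9 cm.
Lens 2: 1/d_i2 = 1/(30.1) − 1/(103.9) = 0.02360, so d_i2 = 42.38 cm; m₂ = −d_i2/d_o2 = -0.4079.
m = m₁·m₂ = (+0.2977)(-0.4079) = -0.121.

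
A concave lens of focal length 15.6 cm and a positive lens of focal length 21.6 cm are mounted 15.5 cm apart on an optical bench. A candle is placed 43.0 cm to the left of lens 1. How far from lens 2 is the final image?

Lens 1 is diverging, so f₁ = −15.6 cm.
Lens 1: 1/d_i1 = 1/f₁ − 1/d_o1 = 1/(-15.6) − 1/(43.0) = -0.08736, so d_i1 = -11.45 cm.
The intermediate image is 11.45 cm to the left of lens 1 (virtual), which is 15.5 − (-11.45) = 26.95 cm to the left of lens 2, so d_o2 = +26.95 cm.
Lens 2: 1/d_i2 = 1/f₂ − 1/d_o2 = 1/(21.6) − 1/(26.95) = 0.009191, so d_i2 = 109 cm.
The final image is real, 109 cm to the right of lens 2 (overall magnification ≈ -1.1).

109 cm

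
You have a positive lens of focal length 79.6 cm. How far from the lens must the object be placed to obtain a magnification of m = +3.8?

58.7 cm

m = −d_i/d_o ⇒ d_i = −m·d_o.
1/f = 1/d_o + 1/d_i = 1/d_o − 1/(m·d_o) = (1 − 1/m)/d_o, so d_o = f(1 − 1/m) = (79.60)(1 − 1/(+3.8)) = 58.7 cm.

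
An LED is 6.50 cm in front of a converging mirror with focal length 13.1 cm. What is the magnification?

1/d_i = 1/f − 1/d_o = 1/(13.10) − 1/(6.50) = -0.07751, so d_i = -12.90 cm.
m = −d_i/d_o = −(-12.90)/(6.50) = +1.98.
The image is virtual, upright and enlarged, behind the mirror.

m = +1.98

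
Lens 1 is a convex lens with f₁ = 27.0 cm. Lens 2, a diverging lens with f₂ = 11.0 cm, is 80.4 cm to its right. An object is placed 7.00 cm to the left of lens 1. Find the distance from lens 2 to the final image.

Lens 1: 1/d_i1 = 1/f₁ − 1/d_o1 = 1/(27.0) − 1/(7.00) = -0.1058, so d_i1 = -9.450 cm.
The intermediate image is 9.450 cm to the left of lens 1 (virtual), which is 80.4 − (-9.450) = 89.85 cm to the left of lens 2, so d_o2 = +89.85 cm.
Lens 2 is diverging, so f₂ = −11.0 cm.
Lens 2: 1/d_i2 = 1/f₂ − 1/d_o2 = 1/(-11.0) − 1/(89.85) = -0.1020, so d_i2 = -9.80 cm.
The final image is virtual, 9.80 cm to the left of lens 2 (overall magnification ≈ 0.15).

9.80 cm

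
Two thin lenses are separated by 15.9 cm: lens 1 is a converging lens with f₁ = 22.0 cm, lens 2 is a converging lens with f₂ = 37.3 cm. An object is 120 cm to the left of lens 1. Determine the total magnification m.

m = -0.173

Lens 1: 1/d_i1 = 1/(22.0) − 1/(120) = 0.03712, so d_i1 = 26.94 cm; m₁ = −d_i1/d_o1 = -0.2245.
d_o2 = 15.9 − (26.94) = -11.04 cm (virtual object).
Lens 2: 1/d_i2 = 1/(37.3) − 1/(-11.04) = 0.1174, so d_i2 = 8.519 cm; m₂ = −d_i2/d_o2 = +0.7716.
m = m₁·m₂ = (-0.2245)(+0.7716) = -0.173.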